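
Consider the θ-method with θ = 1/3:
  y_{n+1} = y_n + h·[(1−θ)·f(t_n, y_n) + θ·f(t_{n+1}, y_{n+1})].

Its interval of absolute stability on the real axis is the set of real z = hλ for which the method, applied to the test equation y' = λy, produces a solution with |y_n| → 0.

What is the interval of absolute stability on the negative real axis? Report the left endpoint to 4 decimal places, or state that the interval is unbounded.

With y'=λy (z=hλ):
  y_{n+1} = y_n + z·[2/3·y_n + 1/3·y_{n+1}] ⇒ (1 − 1/3z)y_{n+1} = (1 + 2/3z)y_n
  ⇒ R(z) = (1 + 2/3z)/(1 − 1/3z).

Find x<0 with |R(x)|<1.
x=-1.65: |R|=0.0645
R=−1: 1+2/3x = −1+1/3x ⇒ -1/3x=2 ⇒ x=2/(-1/3)=-6.0000
Confirm numerically:
  x=-4.545: |R|=0.80716 <1
  x=-3.712: |R|=0.65912 <1
  x=-2.521: |R|=0.36986 <1
  x=-6.561: |R|=1.05868 >1
  x=-6.050: |R|=1.00552 >1
Stable set (-6.0000, 0).

z∈(-6.0000,0).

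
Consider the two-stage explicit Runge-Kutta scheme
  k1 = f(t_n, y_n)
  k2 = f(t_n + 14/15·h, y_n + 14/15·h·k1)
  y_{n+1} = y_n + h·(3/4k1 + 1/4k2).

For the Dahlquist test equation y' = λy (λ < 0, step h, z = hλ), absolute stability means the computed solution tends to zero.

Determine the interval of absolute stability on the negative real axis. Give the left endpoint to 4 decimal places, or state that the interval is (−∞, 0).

(-4.2857, 0).

Test eqn y'=λy, z=hλ:
  k1=λy_n ⇒ h·k1=z·y_n;  k2=λ(1+14/15z)y_n ⇒ h·k2=z(1+14/15z)y_n
  y_{n+1}/y_n = 1 + 3/4z + 1/4z(1+14/15z) = 1 + z + 7/30z²
  ⇒ R(z) = 1 + z + 7/30z².

Solve |R(x)|<1 on ℝ⁻.
x=-1.5: |R|=0.0250
R=1: x+7/30x²=0 ⇒ x=−30/7=-4.2857; min R=1−1/(4·7/30)=-0.0714>−1
Confirm numerically:
  x=-3.863: |R|=0.61898 <1
  x=-3.575: |R|=0.40715 <1
  x=-3.572: |R|=0.40514 <1
  x=-1.953: |R|=0.06302 <1
  x=-4.442: |R|=1.16198 >1
  x=-4.351: |R|=1.06628 >1
Interval (-4.2857, 0).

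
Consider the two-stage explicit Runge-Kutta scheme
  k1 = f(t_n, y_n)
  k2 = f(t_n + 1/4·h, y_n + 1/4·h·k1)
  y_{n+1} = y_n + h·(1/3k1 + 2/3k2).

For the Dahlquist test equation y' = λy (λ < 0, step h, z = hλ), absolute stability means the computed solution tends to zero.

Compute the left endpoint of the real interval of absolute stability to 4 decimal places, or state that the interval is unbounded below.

z* = -6.0000.

With y'=λy (z=hλ):
  k1=λy_n ⇒ h·k1=z·y_n;  k2=λ(1+1/4z)y_n ⇒ h·k2=z(1+1/4z)y_n
  y_{n+1}/y_n = 1 + 1/3z + 2/3z(1+1/4z) = 1 + z + 1/6z²
  R(z) = 1 + z + 1/6z².

Boundary: |R(x)|=1, x<0.
x=-1.04: |R|=0.1403
R=1: x+1/6x²=0 ⇒ x=−6=-6.0000; min R=1−1/(4·1/6)=-0.5000>−1
Confirm numerically:
  x=-5.448: |R|=0.49878 <1
  x=-3.820: |R|=0.38793 <1
  x=-2.518: |R|=0.46128 <1
  x=-6.491: |R|=1.53118 >1
  x=-6.250: |R|=1.26042 >1
  x=-6.144: |R|=1.14746 >1
Stable set (-6.0000, 0).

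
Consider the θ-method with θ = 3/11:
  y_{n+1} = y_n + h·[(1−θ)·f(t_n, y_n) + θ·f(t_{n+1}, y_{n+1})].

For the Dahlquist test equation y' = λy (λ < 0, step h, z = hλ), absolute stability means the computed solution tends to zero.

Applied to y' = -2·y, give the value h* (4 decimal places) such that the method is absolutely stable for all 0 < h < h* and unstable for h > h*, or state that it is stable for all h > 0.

(-4.4000,0); λ=-2 ⇒ h* = (22/5)/2 = 2.2000.

With y'=λy (z=hλ):
  y_{n+1} = y_n + z·[8/11·y_n + 3/11·y_{n+1}] ⇒ (1 − 3/11z)y_{n+1} = (1 + 8/11z)y_n
  R(z) = (1 + 8/11z)/(1 − 3/11z).

Need |R(x)|<1, x<0.
x=-0.74: |R|=0.3843
R=−1: 1+8/11x = −1+3/11x ⇒ -5/11x=2 ⇒ x=2/(-5/11)=-4.4000
Confirm numerically:
  x=-3.363: |R|=0.75414 <1
  x=-3.326: |R|=0.74402 <1
  x=-1.825: |R|=0.21851 <1
  x=-4.905: |R|=1.09819 >1
  x=-4.480: |R|=1.01637 >1
  x=-4.446: |R|=1.00945 >1
Interval (-4.4000, 0).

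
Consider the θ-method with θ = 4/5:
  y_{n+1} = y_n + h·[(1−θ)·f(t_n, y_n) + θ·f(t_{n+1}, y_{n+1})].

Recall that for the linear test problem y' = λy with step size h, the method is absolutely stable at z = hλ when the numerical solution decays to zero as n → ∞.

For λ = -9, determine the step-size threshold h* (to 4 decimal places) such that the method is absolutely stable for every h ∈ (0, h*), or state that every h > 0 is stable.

Test eqn y'=λy, z=hλ:
  y_{n+1} = y_n + z·[1/5·y_n + 4/5·y_{n+1}] ⇒ (1 − 4/5z)y_{n+1} = (1 + 1/5z)y_n
  Hence R(z) = (1 + 1/5z)/(1 − 4/5z).

Boundary: |R(x)|=1, x<0.
x=-1.55: |R|=0.3080
x=-2: |R|=0.2308
x=-10: |R|=0.1111
x=-100: |R|=0.2346
θ=4/5≥1/2 ⇒ |1+1/5x|<|1−4/5x| ∀x<0 ⇒ unbounded interval.

(−∞, 0) — no finite endpoint. Any h>0 works for λ=-9.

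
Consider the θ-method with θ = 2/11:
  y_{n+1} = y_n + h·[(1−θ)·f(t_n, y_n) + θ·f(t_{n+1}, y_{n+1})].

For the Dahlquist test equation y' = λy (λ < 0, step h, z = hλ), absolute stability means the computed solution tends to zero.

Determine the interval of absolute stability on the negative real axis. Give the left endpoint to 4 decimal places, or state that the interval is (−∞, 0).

(-3.1429, 0).

Test eqn y'=λy, z=hλ:
  y_{n+1} = y_n + z·[9/11·y_n + 2/11·y_{n+1}] ⇒ (1 − 2/11z)y_{n+1} = (1 + 9/11z)y_n
  Hence R(z) = (1 + 9/11z)/(1 − 2/11z).

Find x<0 with |R(x)|<1.
x=-0.54: |R|=0.5083
R=−1: 1+9/11x = −1+2/11x ⇒ -7/11x=2 ⇒ x=2/(-7/11)=-3.1429
Confirm numerically:
  x=-2.560: |R|=0.74690 <1
  x=-2.231: |R|=0.58718 <1
  x=-1.784: |R|=0.34706 <1
  x=-1.305: |R|=0.05474 <1
  x=-3.554: |R|=1.15894 >1
  x=-3.442: |R|=1.11709 >1
So |R|<1 on (-3.1429, 0).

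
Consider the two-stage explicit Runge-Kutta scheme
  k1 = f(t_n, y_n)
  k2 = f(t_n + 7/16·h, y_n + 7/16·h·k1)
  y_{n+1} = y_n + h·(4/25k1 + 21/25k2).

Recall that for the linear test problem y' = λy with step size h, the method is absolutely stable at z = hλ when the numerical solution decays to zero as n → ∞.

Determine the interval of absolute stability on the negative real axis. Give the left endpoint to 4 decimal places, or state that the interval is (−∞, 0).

z∈(-2.7211,0).

Test eqn y'=λy, z=hλ:
  k1=λy_n ⇒ h·k1=z·y_n;  k2=λ(1+7/16z)y_n ⇒ h·k2=z(1+7/16z)y_n
  y_{n+1}/y_n = 1 + 4/25z + 21/25z(1+7/16z) = 1 + z + 147/400z²
  ⇒ R(z) = 1 + z + 147/400z².

Boundary: |R(x)|=1, x<0.
x=-0.72: |R|=0.4705
R=1: x+147/400x²=0 ⇒ x=−400/147=-2.7211; min R=1−1/(4·147/400)=0.3197>−1
Confirm numerically:
  x=-2.548: |R|=0.83792 <1
  x=-1.368: |R|=0.31975 <1
  x=-1.315: |R|=0.32049 <1
  x=-2.917: |R|=1.21002 >1
  x=-2.873: |R|=1.16039 >1
  x=-2.784: |R|=1.06437 >1
Interval (-2.7211, 0).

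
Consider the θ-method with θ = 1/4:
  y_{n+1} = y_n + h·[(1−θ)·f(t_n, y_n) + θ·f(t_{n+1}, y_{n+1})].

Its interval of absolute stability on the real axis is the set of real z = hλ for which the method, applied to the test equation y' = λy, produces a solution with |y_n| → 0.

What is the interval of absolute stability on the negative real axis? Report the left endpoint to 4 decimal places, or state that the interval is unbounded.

On y'=λy, z=hλ:
  y_{n+1} = y_n + z·[3/4·y_n + 1/4·y_{n+1}] ⇒ (1 − 1/4z)y_{n+1} = (1 + 3/4z)y_n
  so R(z) = (1 + 3/4z)/(1 − 1/4z).

Find x<0 with |R(x)|<1.
x=-0.79: |R|=0.3403
R=−1: 1+3/4x = −1+1/4x ⇒ -1/2x=2 ⇒ x=2/(-1/2)=-4.0000
Confirm numerically:
  x=-3.643: |R|=0.90658 <1
  x=-2.790: |R|=0.64359 <1
  x=-1.984: |R|=0.32620 <1
  x=-1.953: |R|=0.31228 <1
  x=-4.288: |R|=1.06950 >1
  x=-4.280: |R|=1.06763 >1
So |R|<1 on (-4.0000, 0).

z∈(-4.0000,0).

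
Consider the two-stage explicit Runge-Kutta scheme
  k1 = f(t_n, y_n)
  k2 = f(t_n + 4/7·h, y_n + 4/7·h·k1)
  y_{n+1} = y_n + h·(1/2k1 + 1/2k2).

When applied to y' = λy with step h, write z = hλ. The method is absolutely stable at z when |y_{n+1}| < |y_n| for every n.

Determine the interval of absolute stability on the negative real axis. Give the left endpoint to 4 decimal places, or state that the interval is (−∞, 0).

On y'=λy, z=hλ:
  k1=λy_n ⇒ h·k1=z·y_n;  k2=λ(1+4/7z)y_n ⇒ h·k2=z(1+4/7z)y_n
  y_{n+1}/y_n = 1 + 1/2z + 1/2z(1+4/7z) = 1 + z + 2/7z²
  Hence R(z) = 1 + z + 2/7z².

Boundary: |R(x)|=1, x<0.
x=-1.7: |R|=0.1257
R=1: x+2/7x²=0 ⇒ x=−7/2=-3.5000; min R=1−1/(4·2/7)=0.1250>−1
Confirm numerically:
  x=-3.107: |R|=0.65113 <1
  x=-2.378: |R|=0.23768 <1
  x=-2.015: |R|=0.14506 <1
  x=-1.922: |R|=0.13345 <1
  x=-4.033: |R|=1.61417 >1
  x=-3.875: |R|=1.41518 >1
  x=-3.627: |R|=1.13161 >1
Interval (-3.5000, 0).

z∈(-3.5000,0).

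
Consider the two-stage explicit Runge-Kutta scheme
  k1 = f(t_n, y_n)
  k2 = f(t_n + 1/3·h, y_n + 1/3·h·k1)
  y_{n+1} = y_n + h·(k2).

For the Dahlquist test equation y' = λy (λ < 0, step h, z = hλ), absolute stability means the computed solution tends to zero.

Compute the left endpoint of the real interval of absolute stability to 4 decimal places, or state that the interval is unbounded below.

z* = -3.0000.

With y'=λy (z=hλ):
  k1=λy_n ⇒ h·k1=z·y_n;  k2=λ(1+1/3z)y_n ⇒ h·k2=z(1+1/3z)y_n
  y_{n+1}/y_n = 1 + z(1+1/3z) = 1 + z + 1/3z²
  so R(z) = 1 + z + 1/3z².

Need |R(x)|<1, x<0.
x=-1.65: |R|=0.2575
R=1: x+1/3x²=0 ⇒ x=−3=-3.0000; min R=1−1/(4·1/3)=0.2500>−1
Confirm numerically:
  x=-2.519: |R|=0.59612 <1
  x=-2.247: |R|=0.43600 <1
  x=-1.369: |R|=0.25572 <1
  x=-1.290: |R|=0.26470 <1
  x=-3.528: |R|=1.62093 >1
  x=-3.054: |R|=1.05497 >1
Interval (-3.0000, 0).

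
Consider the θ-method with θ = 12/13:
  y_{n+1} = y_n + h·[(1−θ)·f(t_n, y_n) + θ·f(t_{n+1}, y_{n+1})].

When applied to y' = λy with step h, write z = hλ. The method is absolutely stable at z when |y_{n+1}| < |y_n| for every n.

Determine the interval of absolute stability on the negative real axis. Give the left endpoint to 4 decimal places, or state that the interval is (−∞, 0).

Test eqn y'=λy, z=hλ:
  y_{n+1} = y_n + z·[1/13·y_n + 12/13·y_{n+1}] ⇒ (1 − 12/13z)y_{n+1} = (1 + 1/13z)y_n
  ⇒ R(z) = (1 + 1/13z)/(1 − 12/13z).

Find x<0 with |R(x)|<1.
x=-0.71: |R|=0.5711
x=-2: |R|=0.2973
x=-10: |R|=0.0226
x=-100: |R|=0.0717
θ=12/13≥1/2 ⇒ |1+1/13x|<|1−12/13x| ∀x<0 ⇒ interval (−∞,0).

unbounded; (−∞, 0).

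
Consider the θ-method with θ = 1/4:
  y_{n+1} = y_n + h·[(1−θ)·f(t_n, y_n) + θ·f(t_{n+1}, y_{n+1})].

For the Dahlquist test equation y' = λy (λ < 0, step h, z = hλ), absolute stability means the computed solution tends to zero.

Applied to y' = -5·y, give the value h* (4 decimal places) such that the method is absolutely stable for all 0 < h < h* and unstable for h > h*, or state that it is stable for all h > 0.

On y'=λy, z=hλ:
  y_{n+1} = y_n + z·[3/4·y_n + 1/4·y_{n+1}] ⇒ (1 − 1/4z)y_{n+1} = (1 + 3/4z)y_n
  Hence R(z) = (1 + 3/4z)/(1 − 1/4z).

Need |R(x)|<1, x<0.
x=-1.73: |R|=0.2077
R=−1: 1+3/4x = −1+1/4x ⇒ -1/2x=2 ⇒ x=2/(-1/2)=-4.0000
Confirm numerically:
  x=-3.151: |R|=0.76255 <1
  x=-2.873: |R|=0.67205 <1
  x=-2.682: |R|=0.60551 <1
  x=-1.645: |R|=0.16563 <1
  x=-4.128: |R|=1.03150 >1
  x=-4.032: |R|=1.00797 >1
Stable set (-4.0000, 0).

(-4.0000,0); λ=-5 ⇒ h* = (4)/5 = 0.8000.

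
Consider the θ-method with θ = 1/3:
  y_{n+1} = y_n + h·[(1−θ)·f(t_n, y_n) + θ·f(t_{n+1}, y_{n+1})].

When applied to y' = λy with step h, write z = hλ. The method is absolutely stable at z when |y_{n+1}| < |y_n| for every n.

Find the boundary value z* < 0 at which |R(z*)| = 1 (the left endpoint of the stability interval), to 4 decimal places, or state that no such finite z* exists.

Set f=λy, z=hλ:
  y_{n+1} = y_n + z·[2/3·y_n + 1/3·y_{n+1}] ⇒ (1 − 1/3z)y_{n+1} = (1 + 2/3z)y_n
  R(z) = (1 + 2/3z)/(1 − 1/3z).

Solve |R(x)|<1 on ℝ⁻.
x=-1.04: |R|=0.2277
R=−1: 1+2/3x = −1+1/3x ⇒ -1/3x=2 ⇒ x=2/(-1/3)=-6.0000
Confirm numerically:
  x=-5.549: |R|=0.94725 <1
  x=-5.391: |R|=0.92742 <1
  x=-4.104: |R|=0.73311 <1
  x=-2.948: |R|=0.48689 <1
  x=-6.428: |R|=1.04540 >1
  x=-6.279: |R|=1.03007 >1
  x=-6.224: |R|=1.02428 >1
Interval (-6.0000, 0).

z* = -6.0000.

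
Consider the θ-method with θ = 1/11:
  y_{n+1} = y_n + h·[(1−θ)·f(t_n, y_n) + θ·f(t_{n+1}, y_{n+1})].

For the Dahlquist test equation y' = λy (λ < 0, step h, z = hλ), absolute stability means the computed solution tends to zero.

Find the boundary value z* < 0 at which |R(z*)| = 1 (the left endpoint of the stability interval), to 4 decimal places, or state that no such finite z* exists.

z* = -2.4444.

Test eqn y'=λy, z=hλ:
  y_{n+1} = y_n + z·[10/11·y_n + 1/11·y_{n+1}] ⇒ (1 − 1/11z)y_{n+1} = (1 + 10/11z)y_n
  Hence R(z) = (1 + 10/11z)/(1 − 1/11z).

Boundary: |R(x)|=1, x<0.
x=-1.09: |R|=0.0083
R=−1: 1+10/11x = −1+1/11x ⇒ -9/11x=2 ⇒ x=2/(-9/11)=-2.4444
Confirm numerically:
  x=-2.147: |R|=0.79638 <1
  x=-1.891: |R|=0.61361 <1
  x=-1.517: |R|=0.33315 <1
  x=-2.932: |R|=1.31496 >1
  x=-2.676: |R|=1.15238 >1
Stable set (-2.4444, 0).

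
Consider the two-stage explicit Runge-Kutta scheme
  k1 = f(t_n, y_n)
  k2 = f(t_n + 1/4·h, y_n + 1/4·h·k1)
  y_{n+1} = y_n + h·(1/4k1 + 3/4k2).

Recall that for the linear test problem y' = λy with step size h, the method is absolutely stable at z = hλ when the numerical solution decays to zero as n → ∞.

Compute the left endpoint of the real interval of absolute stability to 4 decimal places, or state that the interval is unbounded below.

Set f=λy, z=hλ:
  k1=λy_n ⇒ h·k1=z·y_n;  k2=λ(1+1/4z)y_n ⇒ h·k2=z(1+1/4z)y_n
  y_{n+1}/y_n = 1 + 1/4z + 3/4z(1+1/4z) = 1 + z + 3/16z²
  ⇒ R(z) = 1 + z + 3/16z².

Boundary: |R(x)|=1, x<0.
x=-1.43: |R|=0.0466
R=1: x+3/16x²=0 ⇒ x=−16/3=-5.3333; min R=1−1/(4·3/16)=-0.3333>−1
Confirm numerically:
  x=-3.615: |R|=0.16471 <1
  x=-3.153: |R|=0.28899 <1
  x=-3.143: |R|=0.29079 <1
  x=-5.714: |R|=1.40784 >1
  x=-5.693: |R|=1.38392 >1
  x=-5.382: |R|=1.04911 >1
Interval (-5.3333, 0).

left endpoint -5.3333.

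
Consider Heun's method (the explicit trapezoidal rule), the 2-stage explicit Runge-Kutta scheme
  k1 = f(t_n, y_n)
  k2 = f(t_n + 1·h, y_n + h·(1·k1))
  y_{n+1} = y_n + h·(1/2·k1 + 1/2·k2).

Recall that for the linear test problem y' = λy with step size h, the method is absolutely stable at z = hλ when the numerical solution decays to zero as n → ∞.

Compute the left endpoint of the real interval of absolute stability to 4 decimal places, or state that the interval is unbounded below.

left endpoint -2.0000.

On y'=λy, z=hλ:
  order 2, 2-stage ⇒ R(z)=1+z+z^2/2
  (e.g. R(-1.58)=0.66820, |R|=0.66820)

Find x<0 with |R(x)|<1.
x=-1.58: |R|=0.6682
|R(-2.2)|=1.2200 |R(-1.53)|=0.6404 |R(-1.07)|=0.5025
Bisect:
  x_lo=-2.6044 |R|=1.7871  x_hi=-0.2174 |R|=0.8063
  mid=-1.41088 |R|=0.58441 →hi
  mid=-2.00765 |R|=1.00768 →lo
  mid=-1.70927 |R|=0.75153 →hi
  mid=-1.85846 |R|=0.86847 →hi
  mid=-1.93305 |R|=0.93529 →hi
  mid=-1.97035 |R|=0.97079 →hi
  mid=-1.98900 |R|=0.98906 →hi
  ...
  [-2.00007,-1.99993] ⇒ x*=-2.0000
So |R|<1 on (-2.0000, 0).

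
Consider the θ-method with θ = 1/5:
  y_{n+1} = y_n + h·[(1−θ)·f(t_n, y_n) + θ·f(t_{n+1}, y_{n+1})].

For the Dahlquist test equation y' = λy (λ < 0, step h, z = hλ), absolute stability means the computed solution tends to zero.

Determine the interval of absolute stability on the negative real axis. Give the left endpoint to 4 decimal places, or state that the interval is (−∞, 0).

Set f=λy, z=hλ:
  y_{n+1} = y_n + z·[4/5·y_n + 1/5·y_{n+1}] ⇒ (1 − 1/5z)y_{n+1} = (1 + 4/5z)y_n
  so R(z) = (1 + 4/5z)/(1 − 1/5z).

Find x<0 with |R(x)|<1.
x=-1.77: |R|=0.3072
R=−1: 1+4/5x = −1+1/5x ⇒ -3/5x=2 ⇒ x=2/(-3/5)=-3.3333
Confirm numerically:
  x=-2.964: |R|=0.86087 <1
  x=-1.947: |R|=0.40132 <1
  x=-1.338: |R|=0.05554 <1
  x=-3.881: |R|=1.18500 >1
  x=-3.715: |R|=1.13138 >1
So |R|<1 on (-3.3333, 0).

(-3.3333, 0).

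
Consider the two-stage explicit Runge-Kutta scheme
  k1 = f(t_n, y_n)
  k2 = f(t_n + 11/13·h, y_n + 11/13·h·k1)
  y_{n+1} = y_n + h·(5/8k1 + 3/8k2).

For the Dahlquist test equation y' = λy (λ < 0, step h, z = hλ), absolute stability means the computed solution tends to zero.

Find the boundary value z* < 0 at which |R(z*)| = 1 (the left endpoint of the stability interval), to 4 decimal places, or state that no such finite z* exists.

left endpoint -3.1515.

Test eqn y'=λy, z=hλ:
  k1=λy_n ⇒ h·k1=z·y_n;  k2=λ(1+11/13z)y_n ⇒ h·k2=z(1+11/13z)y_n
  y_{n+1}/y_n = 1 + 5/8z + 3/8z(1+11/13z) = 1 + z + 33/104z²
  R(z) = 1 + z + 33/104z².

Solve |R(x)|<1 on ℝ⁻.
x=-1.48: |R|=0.2150
R=1: x+33/104x²=0 ⇒ x=−104/33=-3.1515; min R=1−1/(4·33/104)=0.2121>−1
Confirm numerically:
  x=-2.874: |R|=0.74692 <1
  x=-2.608: |R|=0.55022 <1
  x=-2.034: |R|=0.27875 <1
  x=-2.000: |R|=0.26923 <1
  x=-3.656: |R|=1.58524 >1
  x=-3.498: |R|=1.38458 >1
  x=-3.409: |R|=1.27852 >1
Interval (-3.1515, 0).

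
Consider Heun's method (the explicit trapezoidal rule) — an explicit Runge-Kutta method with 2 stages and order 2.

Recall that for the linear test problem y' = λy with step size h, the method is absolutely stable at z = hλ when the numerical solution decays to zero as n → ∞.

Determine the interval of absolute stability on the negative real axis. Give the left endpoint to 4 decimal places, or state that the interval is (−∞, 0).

(-2.0000, 0).

With y'=λy (z=hλ):
  order 2, 2-stage ⇒ R(z)=1+z+z^2/2
  (e.g. R(-1.56)=0.65680, |R|=0.65680)

Need |R(x)|<1, x<0.
x=-1.56: |R|=0.6568
|R(-2.37)|=1.4385 |R(-0.74)|=0.5338 |R(-0.69)|=0.5481
Bisect:
  x_lo=-2.7549 |R|=2.0398  x_hi=-0.1620 |R|=0.8511
  mid=-1.45846 |R|=0.60509 →hi
  mid=-2.10667 |R|=1.11236 →lo
  mid=-1.78256 |R|=0.80620 →hi
  mid=-1.94462 |R|=0.94615 →hi
  mid=-2.02564 |R|=1.02597 →lo
  mid=-1.98513 |R|=0.98524 →hi
  mid=-2.00539 |R|=1.00540 →lo
  mid=-1.99526 |R|=0.99527 →hi
  mid=-2.00032 |R|=1.00032 →lo
  ...
  [-2.00001,-1.99985] ⇒ x*=-2.0000
Interval (-2.0000, 0).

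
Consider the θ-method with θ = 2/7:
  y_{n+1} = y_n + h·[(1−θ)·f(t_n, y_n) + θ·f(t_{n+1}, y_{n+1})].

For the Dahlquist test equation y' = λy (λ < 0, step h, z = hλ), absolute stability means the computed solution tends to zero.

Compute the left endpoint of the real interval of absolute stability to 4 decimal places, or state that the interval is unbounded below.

On y'=λy, z=hλ:
  y_{n+1} = y_n + z·[5/7·y_n + 2/7·y_{n+1}] ⇒ (1 − 2/7z)y_{n+1} = (1 + 5/7z)y_n
  R(z) = (1 + 5/7z)/(1 − 2/7z).

Need |R(x)|<1, x<0.
x=-0.59: |R|=0.4951
R=−1: 1+5/7x = −1+2/7x ⇒ -3/7x=2 ⇒ x=2/(-3/7)=-4.6667
Confirm numerically:
  x=-3.968: |R|=0.85967 <1
  x=-3.317: |R|=0.70302 <1
  x=-2.216: |R|=0.35689 <1
  x=-5.149: |R|=1.08365 >1
  x=-5.074: |R|=1.07126 >1
Interval (-4.6667, 0).

z* = -4.6667.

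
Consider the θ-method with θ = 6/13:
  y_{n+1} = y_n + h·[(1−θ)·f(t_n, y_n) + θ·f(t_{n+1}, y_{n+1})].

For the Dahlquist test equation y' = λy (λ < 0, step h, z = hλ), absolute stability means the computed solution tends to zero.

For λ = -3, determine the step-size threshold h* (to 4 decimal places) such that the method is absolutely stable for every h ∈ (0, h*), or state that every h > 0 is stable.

(-26.0000,0); λ=-3 ⇒ h* = (26)/3 = 8.6667.

Set f=λy, z=hλ:
  y_{n+1} = y_n + z·[7/13·y_n + 6/13·y_{n+1}] ⇒ (1 − 6/13z)y_{n+1} = (1 + 7/13z)y_n
  so R(z) = (1 + 7/13z)/(1 − 6/13z).

Solve |R(x)|<1 on ℝ⁻.
x=-1: |R|=0.3158
R=−1: 1+7/13x = −1+6/13x ⇒ -1/13x=2 ⇒ x=2/(-1/13)=-26.0000
Confirm numerically:
  x=-25.027: |R|=0.99404 <1
  x=-22.765: |R|=0.97837 <1
  x=-20.478: |R|=0.95936 <1
  x=-26.513: |R|=1.00298 >1
  x=-26.452: |R|=1.00263 >1
  x=-26.443: |R|=1.00258 >1
Interval (-26.0000, 0).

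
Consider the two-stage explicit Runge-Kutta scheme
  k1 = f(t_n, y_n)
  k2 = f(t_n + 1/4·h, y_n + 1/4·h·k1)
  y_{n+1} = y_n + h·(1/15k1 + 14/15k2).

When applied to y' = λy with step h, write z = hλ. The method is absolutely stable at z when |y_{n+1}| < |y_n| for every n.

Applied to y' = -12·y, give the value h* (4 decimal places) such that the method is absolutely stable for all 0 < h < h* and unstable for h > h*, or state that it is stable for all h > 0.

Test eqn y'=λy, z=hλ:
  k1=λy_n ⇒ h·k1=z·y_n;  k2=λ(1+1/4z)y_n ⇒ h·k2=z(1+1/4z)y_n
  y_{n+1}/y_n = 1 + 1/15z + 14/15z(1+1/4z) = 1 + z + 7/30z²
  so R(z) = 1 + z + 7/30z².

Boundary: |R(x)|=1, x<0.
x=-0.96: |R|=0.2550
R=1: x+7/30x²=0 ⇒ x=−30/7=-4.2857; min R=1−1/(4·7/30)=-0.0714>−1
Confirm numerically:
  x=-4.212: |R|=0.92755 <1
  x=-4.201: |R|=0.91696 <1
  x=-3.767: |R|=0.54407 <1
  x=-2.566: |R|=0.02965 <1
  x=-4.779: |R|=1.55006 >1
  x=-4.466: |R|=1.18787 >1
  x=-4.390: |R|=1.10682 >1
Stable set (-4.2857, 0).

(-4.2857,0); λ=-12 ⇒ h* = (30/7)/12 = 0.3571.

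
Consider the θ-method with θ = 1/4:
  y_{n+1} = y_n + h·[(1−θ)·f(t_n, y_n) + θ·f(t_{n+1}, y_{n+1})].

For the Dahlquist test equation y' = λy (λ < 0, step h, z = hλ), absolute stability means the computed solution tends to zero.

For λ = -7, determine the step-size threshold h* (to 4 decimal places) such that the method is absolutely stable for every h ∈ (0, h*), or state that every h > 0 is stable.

(-4.0000,0); λ=-7 ⇒ h* = (4)/7 = 0.5714.

Test eqn y'=λy, z=hλ:
  y_{n+1} = y_n + z·[3/4·y_n + 1/4·y_{n+1}] ⇒ (1 − 1/4z)y_{n+1} = (1 + 3/4z)y_n
  ⇒ R(z) = (1 + 3/4z)/(1 − 1/4z).

Need |R(x)|<1, x<0.
x=-1.23: |R|=0.0593
R=−1: 1+3/4x = −1+1/4x ⇒ -1/2x=2 ⇒ x=2/(-1/2)=-4.0000
Confirm numerically:
  x=-3.621: |R|=0.90054 <1
  x=-2.450: |R|=0.51938 <1
  x=-2.428: |R|=0.51089 <1
  x=-1.951: |R|=0.31138 <1
  x=-4.447: |R|=1.10584 >1
  x=-4.328: |R|=1.07877 >1
  x=-4.113: |R|=1.02786 >1
Stable set (-4.0000, 0).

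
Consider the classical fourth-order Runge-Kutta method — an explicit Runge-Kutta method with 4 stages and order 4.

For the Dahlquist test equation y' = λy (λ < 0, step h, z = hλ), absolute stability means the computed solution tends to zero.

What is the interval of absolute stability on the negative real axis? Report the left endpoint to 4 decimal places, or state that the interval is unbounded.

(-2.7853, 0).

Test eqn y'=λy, z=hλ:
  order 4, 4-stage ⇒ R(z)=1+z+z^2/2+z^3/6+z^4/24
  (e.g. R(-1.6)=0.27040, |R|=0.27040)

Find x<0 with |R(x)|<1.
x=-1.6: |R|=0.2704
|R(-3.11)|=1.6106 |R(-3.1)|=1.5878 |R(-2.59)|=0.7433
Bisect:
  x_lo=-3.6026 |R|=3.1127  x_hi=-0.0742 |R|=0.9285
  mid=-1.83842 |R|=0.29185 →hi
  mid=-2.72053 |R|=0.90667 →hi
  mid=-3.16158 |R|=1.73223 →lo
  mid=-2.94105 |R|=1.26139 →lo
  mid=-2.83079 |R|=1.07079 →lo
  mid=-2.77566 |R|=0.98557 →hi
  mid=-2.80323 |R|=1.02737 →lo
  mid=-2.78944 |R|=1.00627 →lo
  mid=-2.78255 |R|=0.99587 →hi
  mid=-2.78600 |R|=1.00106 →lo
  ...
  [-2.78535,-2.78514] ⇒ x*=-2.7853
So |R|<1 on (-2.7853, 0).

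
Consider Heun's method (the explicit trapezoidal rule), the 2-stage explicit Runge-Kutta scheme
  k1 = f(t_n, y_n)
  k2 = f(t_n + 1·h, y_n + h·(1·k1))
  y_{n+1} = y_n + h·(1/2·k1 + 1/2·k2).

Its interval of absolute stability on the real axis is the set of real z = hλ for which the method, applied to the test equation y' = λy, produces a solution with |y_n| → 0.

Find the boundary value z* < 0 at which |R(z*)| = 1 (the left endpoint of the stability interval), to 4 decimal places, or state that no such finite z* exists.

left endpoint -2.0000.

Test eqn y'=λy, z=hλ:
  order 2, 2-stage ⇒ R(z)=1+z+z^2/2
  (e.g. R(-1.28)=0.53920, |R|=0.53920)

Boundary: |R(x)|=1, x<0.
x=-1.28: |R|=0.5392
|R(-1.23)|=0.5264 |R(-0.75)|=0.5312 |R(-0.73)|=0.5364
Bisect:
  x_lo=-2.6726 |R|=1.8989  x_hi=-0.1273 |R|=0.8808
  mid=-1.39997 |R|=0.57999 →hi
  mid=-2.03630 |R|=1.03696 →lo
  mid=-1.71813 |R|=0.75786 →hi
  mid=-1.87722 |R|=0.88476 →hi
  mid=-1.95676 |R|=0.95770 →hi
  mid=-1.99653 |R|=0.99654 →hi
  mid=-2.01642 |R|=1.01655 →lo
  mid=-2.00647 |R|=1.00650 →lo
  ...
  [-2.00010,-1.99995] ⇒ x*=-2.0000
Interval (-2.0000, 0).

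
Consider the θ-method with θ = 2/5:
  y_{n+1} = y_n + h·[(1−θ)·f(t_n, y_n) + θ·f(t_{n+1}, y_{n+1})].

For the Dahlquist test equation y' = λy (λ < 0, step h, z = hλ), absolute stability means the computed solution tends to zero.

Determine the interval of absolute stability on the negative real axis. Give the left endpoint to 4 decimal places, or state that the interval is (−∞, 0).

With y'=λy (z=hλ):
  y_{n+1} = y_n + z·[3/5·y_n + 2/5·y_{n+1}] ⇒ (1 − 2/5z)y_{n+1} = (1 + 3/5z)y_n
  Hence R(z) = (1 + 3/5z)/(1 − 2/5z).

Solve |R(x)|<1 on ℝ⁻.
x=-1.03: |R|=0.2705
R=−1: 1+3/5x = −1+2/5x ⇒ -1/5x=2 ⇒ x=2/(-1/5)=-10.0000
Confirm numerically:
  x=-9.979: |R|=0.99916 <1
  x=-8.561: |R|=0.93495 <1
  x=-6.848: |R|=0.83141 <1
  x=-10.435: |R|=1.01681 >1
  x=-10.106: |R|=1.00420 >1
Stable set (-10.0000, 0).

(-10.0000, 0).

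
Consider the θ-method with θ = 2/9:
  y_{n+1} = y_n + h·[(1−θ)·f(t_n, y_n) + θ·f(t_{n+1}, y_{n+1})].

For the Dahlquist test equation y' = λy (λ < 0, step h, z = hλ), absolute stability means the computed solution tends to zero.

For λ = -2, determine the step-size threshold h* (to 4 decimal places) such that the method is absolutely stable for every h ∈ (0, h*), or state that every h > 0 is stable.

(-3.6000,0); λ=-2 ⇒ h* = (18/5)/2 = 1.8000.

Set f=λy, z=hλ:
  y_{n+1} = y_n + z·[7/9·y_n + 2/9·y_{n+1}] ⇒ (1 − 2/9z)y_{n+1} = (1 + 7/9z)y_n
  so R(z) = (1 + 7/9z)/(1 − 2/9z).

Boundary: |R(x)|=1, x<0.
x=-0.35: |R|=0.6753
R=−1: 1+7/9x = −1+2/9x ⇒ -5/9x=2 ⇒ x=2/(-5/9)=-3.6000
Confirm numerically:
  x=-3.552: |R|=0.98510 <1
  x=-3.495: |R|=0.96717 <1
  x=-3.066: |R|=0.82355 <1
  x=-2.242: |R|=0.49644 <1
  x=-3.991: |R|=1.11512 >1
  x=-3.829: |R|=1.06874 >1
  x=-3.629: |R|=1.00892 >1
So |R|<1 on (-3.6000, 0).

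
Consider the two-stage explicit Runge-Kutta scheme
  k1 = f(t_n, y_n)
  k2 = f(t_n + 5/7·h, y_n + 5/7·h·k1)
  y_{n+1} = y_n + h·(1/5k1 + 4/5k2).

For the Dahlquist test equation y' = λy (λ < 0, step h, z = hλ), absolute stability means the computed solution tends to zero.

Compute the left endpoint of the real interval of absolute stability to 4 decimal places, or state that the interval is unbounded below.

On y'=λy, z=hλ:
  k1=λy_n ⇒ h·k1=z·y_n;  k2=λ(1+5/7z)y_n ⇒ h·k2=z(1+5/7z)y_n
  y_{n+1}/y_n = 1 + 1/5z + 4/5z(1+5/7z) = 1 + z + 4/7z²
  so R(z) = 1 + z + 4/7z².

Find x<0 with |R(x)|<1.
x=-0.79: |R|=0.5666
R=1: x+4/7x²=0 ⇒ x=−7/4=-1.7500; min R=1−1/(4·4/7)=0.5625>−1
Confirm numerically:
  x=-1.624: |R|=0.88307 <1
  x=-1.322: |R|=0.67668 <1
  x=-0.861: |R|=0.56261 <1
  x=-0.837: |R|=0.56333 <1
  x=-2.139: |R|=1.47547 >1
  x=-2.013: |R|=1.30253 >1
Interval (-1.7500, 0).

z* = -1.7500.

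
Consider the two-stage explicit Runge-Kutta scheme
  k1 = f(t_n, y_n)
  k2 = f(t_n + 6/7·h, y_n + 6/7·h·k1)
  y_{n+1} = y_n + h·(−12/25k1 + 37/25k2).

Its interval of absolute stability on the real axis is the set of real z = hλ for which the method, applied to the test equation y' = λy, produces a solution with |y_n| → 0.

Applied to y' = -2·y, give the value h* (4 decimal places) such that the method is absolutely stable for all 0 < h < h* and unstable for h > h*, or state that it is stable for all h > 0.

(-0.7883,0); λ=-2 ⇒ h* = (175/222)/2 = 0.3941.

Test eqn y'=λy, z=hλ:
  k1=λy_n ⇒ h·k1=z·y_n;  k2=λ(1+6/7z)y_n ⇒ h·k2=z(1+6/7z)y_n
  y_{n+1}/y_n = 1 − 12/25z + 37/25z(1+6/7z) = 1 + z + 222/175z²
  R(z) = 1 + z + 222/175z².

Find x<0 with |R(x)|<1.
x=-1.37: |R|=2.0110
R=1: x+222/175x²=0 ⇒ x=−175/222=-0.7883; min R=1−1/(4·222/175)=0.8029>−1
Confirm numerically:
  x=-0.687: |R|=0.91173 <1
  x=-0.676: |R|=0.90371 <1
  x=-0.531: |R|=0.82669 <1
  x=-0.434: |R|=0.80494 <1
  x=-1.295: |R|=1.83243 >1
  x=-1.254: |R|=1.74085 >1
  x=-0.941: |R|=1.18230 >1
So |R|<1 on (-0.7883, 0).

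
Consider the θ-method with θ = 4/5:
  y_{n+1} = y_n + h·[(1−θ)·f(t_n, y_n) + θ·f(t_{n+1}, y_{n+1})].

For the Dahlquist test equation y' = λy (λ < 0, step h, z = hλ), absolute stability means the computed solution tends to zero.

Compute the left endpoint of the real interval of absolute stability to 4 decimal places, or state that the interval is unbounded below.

Set f=λy, z=hλ:
  y_{n+1} = y_n + z·[1/5·y_n + 4/5·y_{n+1}] ⇒ (1 − 4/5z)y_{n+1} = (1 + 1/5z)y_n
  ⇒ R(z) = (1 + 1/5z)/(1 − 4/5z).

Find x<0 with |R(x)|<1.
x=-0.33: |R|=0.7389
x=-2: |R|=0.2308
x=-10: |R|=0.1111
x=-100: |R|=0.2346
θ=4/5≥1/2 ⇒ |1+1/5x|<|1−4/5x| ∀x<0 ⇒ stable on all of ℝ⁻.

(−∞, 0) — no finite endpoint.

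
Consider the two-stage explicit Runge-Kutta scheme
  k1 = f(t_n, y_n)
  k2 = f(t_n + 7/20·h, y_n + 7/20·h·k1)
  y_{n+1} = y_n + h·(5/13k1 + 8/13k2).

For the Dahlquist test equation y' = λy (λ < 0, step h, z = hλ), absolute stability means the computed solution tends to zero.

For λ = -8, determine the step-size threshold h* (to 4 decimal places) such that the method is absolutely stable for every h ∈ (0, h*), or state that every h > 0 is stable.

On y'=λy, z=hλ:
  k1=λy_n ⇒ h·k1=z·y_n;  k2=λ(1+7/20z)y_n ⇒ h·k2=z(1+7/20z)y_n
  y_{n+1}/y_n = 1 + 5/13z + 8/13z(1+7/20z) = 1 + z + 14/65z²
  so R(z) = 1 + z + 14/65z².

Solve |R(x)|<1 on ℝ⁻.
x=-1.03: |R|=0.1985
R=1: x+14/65x²=0 ⇒ x=−65/14=-4.6429; min R=1−1/(4·14/65)=-0.1607>−1
Confirm numerically:
  x=-4.408: |R|=0.77702 <1
  x=-2.549: |R|=0.14956 <1
  x=-2.431: |R|=0.15813 <1
  x=-5.239: |R|=1.67269 >1
  x=-5.236: |R|=1.66892 >1
  x=-5.103: |R|=1.50575 >1
So |R|<1 on (-4.6429, 0).

(-4.6429,0); λ=-8 ⇒ h* = (65/14)/8 = 0.5804.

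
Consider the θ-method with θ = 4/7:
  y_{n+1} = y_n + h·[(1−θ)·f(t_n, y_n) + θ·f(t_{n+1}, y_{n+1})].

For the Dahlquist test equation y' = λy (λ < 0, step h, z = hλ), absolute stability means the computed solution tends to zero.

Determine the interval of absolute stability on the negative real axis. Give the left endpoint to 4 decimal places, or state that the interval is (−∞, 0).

unbounded; (−∞, 0).

On y'=λy, z=hλ:
  y_{n+1} = y_n + z·[3/7·y_n + 4/7·y_{n+1}] ⇒ (1 − 4/7z)y_{n+1} = (1 + 3/7z)y_n
  R(z) = (1 + 3/7z)/(1 − 4/7z).

Find x<0 with |R(x)|<1.
x=-0.99: |R|=0.3677
x=-2: |R|=0.0667
x=-10: |R|=0.4894
x=-100: |R|=0.7199
θ=4/7≥1/2 ⇒ |1+3/7x|<|1−4/7x| ∀x<0 ⇒ unbounded interval.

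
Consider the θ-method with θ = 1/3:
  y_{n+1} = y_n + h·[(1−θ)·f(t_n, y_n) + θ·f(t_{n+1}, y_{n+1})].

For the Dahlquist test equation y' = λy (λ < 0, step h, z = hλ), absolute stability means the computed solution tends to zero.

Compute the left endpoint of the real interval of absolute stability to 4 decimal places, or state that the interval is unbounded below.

Test eqn y'=λy, z=hλ:
  y_{n+1} = y_n + z·[2/3·y_n + 1/3·y_{n+1}] ⇒ (1 − 1/3z)y_{n+1} = (1 + 2/3z)y_n
  Hence R(z) = (1 + 2/3z)/(1 − 1/3z).

Boundary: |R(x)|=1, x<0.
x=-0.77: |R|=0.3873
R=−1: 1+2/3x = −1+1/3x ⇒ -1/3x=2 ⇒ x=2/(-1/3)=-6.0000
Confirm numerically:
  x=-3.180: |R|=0.54369 <1
  x=-3.133: |R|=0.53253 <1
  x=-2.650: |R|=0.40708 <1
  x=-6.516: |R|=1.05422 >1
  x=-6.377: |R|=1.04020 >1
So |R|<1 on (-6.0000, 0).

left endpoint -6.0000.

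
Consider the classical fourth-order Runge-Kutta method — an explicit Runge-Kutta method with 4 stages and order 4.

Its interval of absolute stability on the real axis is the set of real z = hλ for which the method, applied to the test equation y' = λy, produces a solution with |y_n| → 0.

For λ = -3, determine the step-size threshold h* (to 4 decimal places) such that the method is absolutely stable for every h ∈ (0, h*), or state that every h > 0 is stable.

(-2.7853,0); λ=-3 ⇒ h* = 0.9284.

Set f=λy, z=hλ:
  order 4, 4-stage ⇒ R(z)=1+z+z^2/2+z^3/6+z^4/24
  (e.g. R(-1.01)=0.37169, |R|=0.37169)

Solve |R(x)|<1 on ℝ⁻.
x=-1.01: |R|=0.3717
|R(-2.35)|=0.5190 |R(-1.17)|=0.3256 |R(-0.61)|=0.5440
Bisect:
  x_lo=-3.3523 |R|=2.2500  x_hi=-0.1419 |R|=0.8677
  mid=-1.74710 |R|=0.27849 →hi
  mid=-2.54970 |R|=0.69914 →hi
  mid=-2.95100 |R|=1.27996 →lo
  mid=-2.75035 |R|=0.94858 →hi
  mid=-2.85067 |R|=1.10313 →lo
  mid=-2.80051 |R|=1.02319 →lo
  mid=-2.77543 |R|=0.98523 →hi
  mid=-2.78797 |R|=1.00404 →lo
  mid=-2.78170 |R|=0.99460 →hi
  ...
  [-2.78542,-2.78523] ⇒ x*=-2.7853
Interval (-2.7853, 0).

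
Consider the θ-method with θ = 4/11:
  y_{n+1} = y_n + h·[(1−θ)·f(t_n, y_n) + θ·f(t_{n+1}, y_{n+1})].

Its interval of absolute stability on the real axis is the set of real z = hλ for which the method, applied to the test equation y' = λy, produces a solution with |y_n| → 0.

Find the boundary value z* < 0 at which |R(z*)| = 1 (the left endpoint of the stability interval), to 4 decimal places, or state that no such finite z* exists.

z* = -7.3333.

On y'=λy, z=hλ:
  y_{n+1} = y_n + z·[7/11·y_n + 4/11·y_{n+1}] ⇒ (1 − 4/11z)y_{n+1} = (1 + 7/11z)y_n
  Hence R(z) = (1 + 7/11z)/(1 − 4/11z).

Find x<0 with |R(x)|<1.
x=-0.63: |R|=0.4874
R=−1: 1+7/11x = −1+4/11x ⇒ -3/11x=2 ⇒ x=2/(-3/11)=-7.3333
Confirm numerically:
  x=-6.883: |R|=0.96494 <1
  x=-6.842: |R|=0.96158 <1
  x=-4.245: |R|=0.66887 <1
  x=-7.829: |R|=1.03514 >1
  x=-7.650: |R|=1.02284 >1
  x=-7.462: |R|=1.00945 >1
Interval (-7.3333, 0).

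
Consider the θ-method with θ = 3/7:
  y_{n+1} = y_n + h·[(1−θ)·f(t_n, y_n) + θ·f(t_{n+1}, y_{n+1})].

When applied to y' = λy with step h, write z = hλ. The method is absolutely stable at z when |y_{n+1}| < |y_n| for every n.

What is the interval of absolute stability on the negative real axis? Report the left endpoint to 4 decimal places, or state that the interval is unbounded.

On y'=λy, z=hλ:
  y_{n+1} = y_n + z·[4/7·y_n + 3/7·y_{n+1}] ⇒ (1 − 3/7z)y_{n+1} = (1 + 4/7z)y_n
  ⇒ R(z) = (1 + 4/7z)/(1 − 3/7z).

Boundary: |R(x)|=1, x<0.
x=-0.76: |R|=0.4267
R=−1: 1+4/7x = −1+3/7x ⇒ -1/7x=2 ⇒ x=2/(-1/7)=-14.0000
Confirm numerically:
  x=-13.587: |R|=0.99135 <1
  x=-8.794: |R|=0.84405 <1
  x=-8.116: |R|=0.81230 <1
  x=-14.373: |R|=1.00744 >1
  x=-14.229: |R|=1.00461 >1
  x=-14.038: |R|=1.00077 >1
Interval (-14.0000, 0).

z∈(-14.0000,0).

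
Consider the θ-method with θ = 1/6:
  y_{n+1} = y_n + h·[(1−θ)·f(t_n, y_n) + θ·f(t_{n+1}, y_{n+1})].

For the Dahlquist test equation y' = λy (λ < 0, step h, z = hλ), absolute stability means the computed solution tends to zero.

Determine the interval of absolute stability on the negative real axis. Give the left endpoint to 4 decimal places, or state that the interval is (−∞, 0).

(-3.0000, 0).

With y'=λy (z=hλ):
  y_{n+1} = y_n + z·[5/6·y_n + 1/6·y_{n+1}] ⇒ (1 − 1/6z)y_{n+1} = (1 + 5/6z)y_n
  Hence R(z) = (1 + 5/6z)/(1 − 1/6z).

Find x<0 with |R(x)|<1.
x=-1.31: |R|=0.0752
R=−1: 1+5/6x = −1+1/6x ⇒ -2/3x=2 ⇒ x=2/(-2/3)=-3.0000
Confirm numerically:
  x=-2.820: |R|=0.91837 <1
  x=-2.683: |R|=0.85397 <1
  x=-2.152: |R|=0.58391 <1
  x=-3.581: |R|=1.24256 >1
  x=-3.120: |R|=1.05263 >1
  x=-3.044: |R|=1.01946 >1
Interval (-3.0000, 0).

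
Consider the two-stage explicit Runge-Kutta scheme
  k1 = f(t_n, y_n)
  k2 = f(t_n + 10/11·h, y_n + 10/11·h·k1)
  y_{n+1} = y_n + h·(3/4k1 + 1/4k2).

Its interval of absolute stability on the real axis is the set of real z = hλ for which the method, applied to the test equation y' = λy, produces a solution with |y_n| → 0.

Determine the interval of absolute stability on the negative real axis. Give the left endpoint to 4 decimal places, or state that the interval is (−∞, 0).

On y'=λy, z=hλ:
  k1=λy_n ⇒ h·k1=z·y_n;  k2=λ(1+10/11z)y_n ⇒ h·k2=z(1+10/11z)y_n
  y_{n+1}/y_n = 1 + 3/4z + 1/4z(1+10/11z) = 1 + z + 5/22z²
  R(z) = 1 + z + 5/22z².

Boundary: |R(x)|=1, x<0.
x=-1.32: |R|=0.0760
R=1: x+5/22x²=0 ⇒ x=−22/5=-4.4000; min R=1−1/(4·5/22)=-0.1000>−1
Confirm numerically:
  x=-4.268: |R|=0.87196 <1
  x=-4.203: |R|=0.81182 <1
  x=-2.774: |R|=0.02512 <1
  x=-4.849: |R|=1.49482 >1
  x=-4.637: |R|=1.24977 >1
  x=-4.572: |R|=1.17872 >1
Interval (-4.4000, 0).

z∈(-4.4000,0).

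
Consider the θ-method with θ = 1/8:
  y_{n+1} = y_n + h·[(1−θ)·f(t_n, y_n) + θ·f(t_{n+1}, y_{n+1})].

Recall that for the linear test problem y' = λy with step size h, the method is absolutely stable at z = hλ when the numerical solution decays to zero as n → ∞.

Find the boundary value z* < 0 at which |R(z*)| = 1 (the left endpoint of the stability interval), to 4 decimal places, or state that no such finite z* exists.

z* = -2.6667.

Test eqn y'=λy, z=hλ:
  y_{n+1} = y_n + z·[7/8·y_n + 1/8·y_{n+1}] ⇒ (1 − 1/8z)y_{n+1} = (1 + 7/8z)y_n
  ⇒ R(z) = (1 + 7/8z)/(1 − 1/8z).

Boundary: |R(x)|=1, x<0.
x=-0.72: |R|=0.3394
R=−1: 1+7/8x = −1+1/8x ⇒ -3/4x=2 ⇒ x=2/(-3/4)=-2.6667
Confirm numerically:
  x=-2.303: |R|=0.78822 <1
  x=-1.893: |R|=0.53078 <1
  x=-1.190: |R|=0.03591 <1
  x=-2.856: |R|=1.10464 >1
  x=-2.761: |R|=1.05260 >1
So |R|<1 on (-2.6667, 0).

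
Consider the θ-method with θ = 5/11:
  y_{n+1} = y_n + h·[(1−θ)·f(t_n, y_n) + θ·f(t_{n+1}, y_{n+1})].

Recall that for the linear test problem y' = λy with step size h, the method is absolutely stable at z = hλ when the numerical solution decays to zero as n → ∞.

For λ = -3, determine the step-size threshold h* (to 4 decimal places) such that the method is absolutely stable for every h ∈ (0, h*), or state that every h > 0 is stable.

(-22.0000,0); λ=-3 ⇒ h* = (22)/3 = 7.3333.

Test eqn y'=λy, z=hλ:
  y_{n+1} = y_n + z·[6/11·y_n + 5/11·y_{n+1}] ⇒ (1 − 5/11z)y_{n+1} = (1 + 6/11z)y_n
  so R(z) = (1 + 6/11z)/(1 − 5/11z).

Boundary: |R(x)|=1, x<0.
x=-0.46: |R|=0.6195
R=−1: 1+6/11x = −1+5/11x ⇒ -1/11x=2 ⇒ x=2/(-1/11)=-22.0000
Confirm numerically:
  x=-18.722: |R|=0.96866 <1
  x=-18.610: |R|=0.96742 <1
  x=-9.272: |R|=0.77810 <1
  x=-22.509: |R|=1.00412 >1
  x=-22.334: |R|=1.00272 >1
Stable set (-22.0000, 0).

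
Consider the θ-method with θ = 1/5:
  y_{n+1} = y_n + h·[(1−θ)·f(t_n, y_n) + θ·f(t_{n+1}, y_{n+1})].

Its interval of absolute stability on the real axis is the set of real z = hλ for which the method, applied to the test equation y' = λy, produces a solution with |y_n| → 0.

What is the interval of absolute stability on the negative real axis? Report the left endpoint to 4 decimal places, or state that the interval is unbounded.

z∈(-3.3333,0).

Set f=λy, z=hλ:
  y_{n+1} = y_n + z·[4/5·y_n + 1/5·y_{n+1}] ⇒ (1 − 1/5z)y_{n+1} = (1 + 4/5z)y_n
  so R(z) = (1 + 4/5z)/(1 − 1/5z).

Solve |R(x)|<1 on ℝ⁻.
x=-0.36: |R|=0.6642
R=−1: 1+4/5x = −1+1/5x ⇒ -3/5x=2 ⇒ x=2/(-3/5)=-3.3333
Confirm numerically:
  x=-3.040: |R|=0.89055 <1
  x=-1.869: |R|=0.36046 <1
  x=-1.766: |R|=0.30505 <1
  x=-1.607: |R|=0.21613 <1
  x=-3.867: |R|=1.18056 >1
  x=-3.597: |R|=1.09201 >1
Interval (-3.3333, 0).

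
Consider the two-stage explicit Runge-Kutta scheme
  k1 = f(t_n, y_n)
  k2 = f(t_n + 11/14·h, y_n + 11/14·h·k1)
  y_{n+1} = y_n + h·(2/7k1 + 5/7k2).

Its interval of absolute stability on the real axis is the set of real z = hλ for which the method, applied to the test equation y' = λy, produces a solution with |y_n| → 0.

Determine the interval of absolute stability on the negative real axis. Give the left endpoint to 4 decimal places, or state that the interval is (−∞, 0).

(-1.7818, 0).

On y'=λy, z=hλ:
  k1=λy_n ⇒ h·k1=z·y_n;  k2=λ(1+11/14z)y_n ⇒ h·k2=z(1+11/14z)y_n
  y_{n+1}/y_n = 1 + 2/7z + 5/7z(1+11/14z) = 1 + z + 55/98z²
  R(z) = 1 + z + 55/98z².

Solve |R(x)|<1 on ℝ⁻.
x=-1.39: |R|=0.6943
R=1: x+55/98x²=0 ⇒ x=−98/55=-1.7818; min R=1−1/(4·55/98)=0.5545>−1
Confirm numerically:
  x=-1.617: |R|=0.85043 <1
  x=-1.191: |R|=0.60509 <1
  x=-1.105: |R|=0.58027 <1
  x=-0.875: |R|=0.55469 <1
  x=-2.294: |R|=1.65941 >1
  x=-1.804: |R|=1.02246 >1
Stable set (-1.7818, 0).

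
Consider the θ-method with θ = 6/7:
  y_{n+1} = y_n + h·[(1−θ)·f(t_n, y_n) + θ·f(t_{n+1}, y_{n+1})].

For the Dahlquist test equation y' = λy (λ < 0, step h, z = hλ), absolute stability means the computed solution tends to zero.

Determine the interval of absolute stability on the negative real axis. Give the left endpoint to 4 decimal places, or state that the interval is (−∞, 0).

With y'=λy (z=hλ):
  y_{n+1} = y_n + z·[1/7·y_n + 6/7·y_{n+1}] ⇒ (1 − 6/7z)y_{n+1} = (1 + 1/7z)y_n
  R(z) = (1 + 1/7z)/(1 − 6/7z).

Boundary: |R(x)|=1, x<0.
x=-0.8: |R|=0.5254
x=-2: |R|=0.2632
x=-10: |R|=0.0448
x=-100: |R|=0.1532
θ=6/7≥1/2 ⇒ |1+1/7x|<|1−6/7x| ∀x<0 ⇒ unbounded interval.

(−∞, 0) — no finite endpoint.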